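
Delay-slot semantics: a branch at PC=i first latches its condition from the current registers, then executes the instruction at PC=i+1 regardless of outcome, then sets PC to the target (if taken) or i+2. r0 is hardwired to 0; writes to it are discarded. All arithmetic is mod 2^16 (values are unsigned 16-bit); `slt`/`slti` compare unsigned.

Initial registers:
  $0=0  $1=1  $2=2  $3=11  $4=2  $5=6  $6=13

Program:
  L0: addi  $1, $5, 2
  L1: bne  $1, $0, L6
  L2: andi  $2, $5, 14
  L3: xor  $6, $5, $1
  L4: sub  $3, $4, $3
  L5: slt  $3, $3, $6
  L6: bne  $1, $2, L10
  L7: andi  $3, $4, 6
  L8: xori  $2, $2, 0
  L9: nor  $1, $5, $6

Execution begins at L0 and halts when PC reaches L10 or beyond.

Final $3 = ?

2

[0] addi  $1, $5, 2  →  {$0:0, $1:8, $2:2, $3:11, $4:2, $5:6, $6:13}
[1] bne  $1, $0, L6  →  {$0:0, $1:8, $2:2, $3:11, $4:2, $5:6, $6:13}  ⟨branch taken⟩
[2] andi  $2, $5, 14  →  {$0:0, $1:8, $2:6, $3:11, $4:2, $5:6, $6:13}
[6] bne  $1, $2, L10  →  {$0:0, $1:8, $2:6, $3:11, $4:2, $5:6, $6:13}  ⟨branch taken⟩
[7] andi  $3, $4, 6  →  {$0:0, $1:8, $2:6, $3:2, $4:2, $5:6, $6:13}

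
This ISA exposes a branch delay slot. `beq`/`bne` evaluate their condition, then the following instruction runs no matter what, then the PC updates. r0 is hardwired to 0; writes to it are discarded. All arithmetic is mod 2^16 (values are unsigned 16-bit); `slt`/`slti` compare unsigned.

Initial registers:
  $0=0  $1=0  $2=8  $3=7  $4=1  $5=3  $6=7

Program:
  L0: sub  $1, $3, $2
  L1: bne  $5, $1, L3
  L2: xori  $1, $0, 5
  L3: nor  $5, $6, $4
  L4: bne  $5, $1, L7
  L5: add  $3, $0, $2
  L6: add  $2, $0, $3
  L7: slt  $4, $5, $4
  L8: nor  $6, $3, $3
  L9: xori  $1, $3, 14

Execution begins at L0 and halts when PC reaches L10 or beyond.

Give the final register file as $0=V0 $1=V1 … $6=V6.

#0 sub  $1, $3, $2 ; 0/65535/8/7/1/3/7
#1 bne  $5, $1, L3 ; 0/65535/8/7/1/3/7 ; →target
#2 xori  $1, $0, 5 ; 0/5/8/7/1/3/7
#3 nor  $5, $6, $4 ; 0/5/8/7/1/65528/7
#4 bne  $5, $1, L7 ; 0/5/8/7/1/65528/7 ; →target
#5 add  $3, $0, $2 ; 0/5/8/8/1/65528/7
#7 slt  $4, $5, $4 ; 0/5/8/8/0/65528/7
#8 nor  $6, $3, $3 ; 0/5/8/8/0/65528/65527
#9 xori  $1, $3, 14 ; 0/6/8/8/0/65528/65527

$0=0 $1=6 $2=8 $3=8 $4=0 $5=65528 $6=65527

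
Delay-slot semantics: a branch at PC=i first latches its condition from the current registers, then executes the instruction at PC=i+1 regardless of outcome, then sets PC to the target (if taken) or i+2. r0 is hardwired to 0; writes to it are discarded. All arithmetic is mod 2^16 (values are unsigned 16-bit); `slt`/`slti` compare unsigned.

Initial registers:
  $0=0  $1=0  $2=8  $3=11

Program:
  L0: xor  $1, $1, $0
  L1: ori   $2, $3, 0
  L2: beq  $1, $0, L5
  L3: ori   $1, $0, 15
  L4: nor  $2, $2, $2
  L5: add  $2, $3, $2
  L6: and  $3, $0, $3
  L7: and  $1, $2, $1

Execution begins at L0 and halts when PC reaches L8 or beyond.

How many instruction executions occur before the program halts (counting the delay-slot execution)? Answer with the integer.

7

  step pc=0: xor  $1, $1, $0  regs=(0,0,8,11)
  step pc=1: ori   $2, $3, 0  regs=(0,0,11,11)
  step pc=2: beq  $1, $0, L5  cond=T  regs=(0,0,11,11)
  step pc=3: ori   $1, $0, 15  regs=(0,15,11,11)
  step pc=5: add  $2, $3, $2  regs=(0,15,22,11)
  step pc=6: and  $3, $0, $3  regs=(0,15,22,0)
  step pc=7: and  $1, $2, $1  regs=(0,6,22,0)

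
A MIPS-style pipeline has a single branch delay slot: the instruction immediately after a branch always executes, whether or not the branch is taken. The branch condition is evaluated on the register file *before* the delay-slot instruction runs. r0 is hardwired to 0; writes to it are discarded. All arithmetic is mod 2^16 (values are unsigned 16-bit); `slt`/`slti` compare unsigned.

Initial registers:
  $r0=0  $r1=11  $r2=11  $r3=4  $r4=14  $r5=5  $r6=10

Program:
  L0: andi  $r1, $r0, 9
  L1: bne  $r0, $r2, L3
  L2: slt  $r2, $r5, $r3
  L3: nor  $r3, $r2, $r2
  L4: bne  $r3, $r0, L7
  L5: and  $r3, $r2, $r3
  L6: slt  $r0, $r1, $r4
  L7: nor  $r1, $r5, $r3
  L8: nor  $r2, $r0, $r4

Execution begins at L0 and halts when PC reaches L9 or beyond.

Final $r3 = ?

  step pc=0: andi  $r1, $r0, 9  regs=(0,0,11,4,14,5,10)
  step pc=1: bne  $r0, $r2, L3  cond=T  regs=(0,0,11,4,14,5,10)
  step pc=2: slt  $r2, $r5, $r3  regs=(0,0,0,4,14,5,10)
  step pc=3: nor  $r3, $r2, $r2  regs=(0,0,0,65535,14,5,10)
  step pc=4: bne  $r3, $r0, L7  cond=T  regs=(0,0,0,65535,14,5,10)
  step pc=5: and  $r3, $r2, $r3  regs=(0,0,0,0,14,5,10)
  step pc=7: nor  $r1, $r5, $r3  regs=(0,65530,0,0,14,5,10)
  step pc=8: nor  $r2, $r0, $r4  regs=(0,65530,65521,0,14,5,10)

0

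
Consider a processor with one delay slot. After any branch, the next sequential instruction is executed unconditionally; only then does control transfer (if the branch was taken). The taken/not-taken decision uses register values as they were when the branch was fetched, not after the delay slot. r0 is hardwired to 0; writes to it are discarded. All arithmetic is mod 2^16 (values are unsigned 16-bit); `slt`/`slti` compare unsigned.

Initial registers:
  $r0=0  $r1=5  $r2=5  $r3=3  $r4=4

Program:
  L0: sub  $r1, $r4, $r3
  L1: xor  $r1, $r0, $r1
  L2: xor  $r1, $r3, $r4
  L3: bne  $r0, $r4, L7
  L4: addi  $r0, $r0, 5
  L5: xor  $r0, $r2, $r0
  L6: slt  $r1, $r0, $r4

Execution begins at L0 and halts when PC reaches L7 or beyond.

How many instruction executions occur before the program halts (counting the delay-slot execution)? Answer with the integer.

5

[0] sub  $r1, $r4, $r3  →  {$r0:0, $r1:1, $r2:5, $r3:3, $r4:4}
[1] xor  $r1, $r0, $r1  →  {$r0:0, $r1:1, $r2:5, $r3:3, $r4:4}
[2] xor  $r1, $r3, $r4  →  {$r0:0, $r1:7, $r2:5, $r3:3, $r4:4}
[3] bne  $r0, $r4, L7  →  {$r0:0, $r1:7, $r2:5, $r3:3, $r4:4}  ⟨branch taken⟩
[4] addi  $r0, $r0, 5  →  {$r0:0, $r1:7, $r2:5, $r3:3, $r4:4}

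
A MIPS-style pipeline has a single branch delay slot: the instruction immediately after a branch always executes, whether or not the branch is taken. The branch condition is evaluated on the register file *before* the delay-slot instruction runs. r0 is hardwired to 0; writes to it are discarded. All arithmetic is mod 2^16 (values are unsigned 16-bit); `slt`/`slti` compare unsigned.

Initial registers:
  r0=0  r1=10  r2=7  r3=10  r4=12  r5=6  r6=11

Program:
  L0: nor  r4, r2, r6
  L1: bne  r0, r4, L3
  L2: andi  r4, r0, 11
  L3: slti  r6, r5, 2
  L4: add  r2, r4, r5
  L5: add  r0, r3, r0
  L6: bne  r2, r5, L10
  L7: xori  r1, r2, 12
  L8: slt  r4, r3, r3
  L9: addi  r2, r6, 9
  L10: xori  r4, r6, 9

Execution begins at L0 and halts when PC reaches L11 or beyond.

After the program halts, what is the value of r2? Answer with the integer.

9

#0 nor  r4, r2, r6 ; 0/10/7/10/65520/6/11
#1 bne  r0, r4, L3 ; 0/10/7/10/65520/6/11 ; →target
#2 andi  r4, r0, 11 ; 0/10/7/10/0/6/11
#3 slti  r6, r5, 2 ; 0/10/7/10/0/6/0
#4 add  r2, r4, r5 ; 0/10/6/10/0/6/0
#5 add  r0, r3, r0 ; 0/10/6/10/0/6/0
#6 bne  r2, r5, L10 ; 0/10/6/10/0/6/0 ; →fallthru
#7 xori  r1, r2, 12 ; 0/10/6/10/0/6/0
#8 slt  r4, r3, r3 ; 0/10/6/10/0/6/0
#9 addi  r2, r6, 9 ; 0/10/9/10/0/6/0
#10 xori  r4, r6, 9 ; 0/10/9/10/9/6/0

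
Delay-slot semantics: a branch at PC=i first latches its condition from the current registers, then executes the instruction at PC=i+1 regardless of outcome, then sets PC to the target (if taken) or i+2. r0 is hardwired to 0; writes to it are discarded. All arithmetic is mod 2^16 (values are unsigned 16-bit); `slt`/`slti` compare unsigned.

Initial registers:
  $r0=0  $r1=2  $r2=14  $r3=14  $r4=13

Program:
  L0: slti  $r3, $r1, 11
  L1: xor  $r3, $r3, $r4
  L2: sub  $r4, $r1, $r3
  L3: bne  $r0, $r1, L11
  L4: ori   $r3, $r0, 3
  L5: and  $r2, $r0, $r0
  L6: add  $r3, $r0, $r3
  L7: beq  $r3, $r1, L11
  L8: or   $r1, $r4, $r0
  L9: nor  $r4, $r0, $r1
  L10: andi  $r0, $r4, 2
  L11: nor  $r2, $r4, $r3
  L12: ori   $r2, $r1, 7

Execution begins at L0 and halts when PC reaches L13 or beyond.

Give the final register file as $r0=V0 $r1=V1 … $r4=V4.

$r0=0 $r1=2 $r2=7 $r3=3 $r4=65526

PC=0  slti  $r3, $r1, 11     | $r0=0 $r1=2 $r2=14 $r3=1 $r4=13
PC=1  xor  $r3, $r3, $r4     | $r0=0 $r1=2 $r2=14 $r3=12 $r4=13
PC=2  sub  $r4, $r1, $r3     | $r0=0 $r1=2 $r2=14 $r3=12 $r4=65526
PC=3  bne  $r0, $r1, L11     | $r0=0 $r1=2 $r2=14 $r3=12 $r4=65526  [TAKEN]
PC=4  ori   $r3, $r0, 3      | $r0=0 $r1=2 $r2=14 $r3=3 $r4=65526
PC=11 nor  $r2, $r4, $r3     | $r0=0 $r1=2 $r2=8 $r3=3 $r4=65526
PC=12 ori   $r2, $r1, 7      | $r0=0 $r1=2 $r2=7 $r3=3 $r4=65526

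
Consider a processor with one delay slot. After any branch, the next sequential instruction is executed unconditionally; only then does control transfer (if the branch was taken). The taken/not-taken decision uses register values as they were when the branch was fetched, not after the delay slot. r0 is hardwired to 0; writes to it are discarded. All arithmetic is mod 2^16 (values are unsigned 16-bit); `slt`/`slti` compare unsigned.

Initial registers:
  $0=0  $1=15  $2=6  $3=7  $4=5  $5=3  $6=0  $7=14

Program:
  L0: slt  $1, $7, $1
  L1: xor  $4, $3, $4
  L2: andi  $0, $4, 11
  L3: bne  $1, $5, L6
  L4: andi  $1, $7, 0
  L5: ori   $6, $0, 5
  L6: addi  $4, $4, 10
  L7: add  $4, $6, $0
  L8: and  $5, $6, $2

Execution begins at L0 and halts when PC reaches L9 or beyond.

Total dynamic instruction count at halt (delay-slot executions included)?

[0] slt  $1, $7, $1  →  {$0:0, $1:1, $2:6, $3:7, $4:5, $5:3, $6:0, $7:14}
[1] xor  $4, $3, $4  →  {$0:0, $1:1, $2:6, $3:7, $4:2, $5:3, $6:0, $7:14}
[2] andi  $0, $4, 11  →  {$0:0, $1:1, $2:6, $3:7, $4:2, $5:3, $6:0, $7:14}
[3] bne  $1, $5, L6  →  {$0:0, $1:1, $2:6, $3:7, $4:2, $5:3, $6:0, $7:14}  ⟨branch taken⟩
[4] andi  $1, $7, 0  →  {$0:0, $1:0, $2:6, $3:7, $4:2, $5:3, $6:0, $7:14}
[6] addi  $4, $4, 10  →  {$0:0, $1:0, $2:6, $3:7, $4:12, $5:3, $6:0, $7:14}
[7] add  $4, $6, $0  →  {$0:0, $1:0, $2:6, $3:7, $4:0, $5:3, $6:0, $7:14}
[8] and  $5, $6, $2  →  {$0:0, $1:0, $2:6, $3:7, $4:0, $5:0, $6:0, $7:14}

8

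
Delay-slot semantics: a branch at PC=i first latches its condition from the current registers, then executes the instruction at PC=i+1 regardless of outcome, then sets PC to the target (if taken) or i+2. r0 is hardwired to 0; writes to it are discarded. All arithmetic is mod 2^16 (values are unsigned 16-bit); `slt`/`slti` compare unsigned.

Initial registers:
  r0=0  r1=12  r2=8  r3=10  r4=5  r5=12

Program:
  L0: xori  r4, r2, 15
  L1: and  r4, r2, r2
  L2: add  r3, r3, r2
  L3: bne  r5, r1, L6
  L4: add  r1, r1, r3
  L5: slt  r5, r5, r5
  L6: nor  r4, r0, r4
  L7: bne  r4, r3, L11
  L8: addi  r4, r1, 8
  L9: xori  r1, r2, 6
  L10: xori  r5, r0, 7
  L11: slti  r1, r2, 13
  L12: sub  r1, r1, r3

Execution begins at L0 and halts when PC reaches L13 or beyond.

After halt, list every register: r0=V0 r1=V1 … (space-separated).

[0] xori  r4, r2, 15  →  {r0:0, r1:12, r2:8, r3:10, r4:7, r5:12}
[1] and  r4, r2, r2  →  {r0:0, r1:12, r2:8, r3:10, r4:8, r5:12}
[2] add  r3, r3, r2  →  {r0:0, r1:12, r2:8, r3:18, r4:8, r5:12}
[3] bne  r5, r1, L6  →  {r0:0, r1:12, r2:8, r3:18, r4:8, r5:12}  ⟨branch fallthrough⟩
[4] add  r1, r1, r3  →  {r0:0, r1:30, r2:8, r3:18, r4:8, r5:12}
[5] slt  r5, r5, r5  →  {r0:0, r1:30, r2:8, r3:18, r4:8, r5:0}
[6] nor  r4, r0, r4  →  {r0:0, r1:30, r2:8, r3:18, r4:65527, r5:0}
[7] bne  r4, r3, L11  →  {r0:0, r1:30, r2:8, r3:18, r4:65527, r5:0}  ⟨branch taken⟩
[8] addi  r4, r1, 8  →  {r0:0, r1:30, r2:8, r3:18, r4:38, r5:0}
[11] slti  r1, r2, 13  →  {r0:0, r1:1, r2:8, r3:18, r4:38, r5:0}
[12] sub  r1, r1, r3  →  {r0:0, r1:65519, r2:8, r3:18, r4:38, r5:0}

r0=0 r1=65519 r2=8 r3=18 r4=38 r5=0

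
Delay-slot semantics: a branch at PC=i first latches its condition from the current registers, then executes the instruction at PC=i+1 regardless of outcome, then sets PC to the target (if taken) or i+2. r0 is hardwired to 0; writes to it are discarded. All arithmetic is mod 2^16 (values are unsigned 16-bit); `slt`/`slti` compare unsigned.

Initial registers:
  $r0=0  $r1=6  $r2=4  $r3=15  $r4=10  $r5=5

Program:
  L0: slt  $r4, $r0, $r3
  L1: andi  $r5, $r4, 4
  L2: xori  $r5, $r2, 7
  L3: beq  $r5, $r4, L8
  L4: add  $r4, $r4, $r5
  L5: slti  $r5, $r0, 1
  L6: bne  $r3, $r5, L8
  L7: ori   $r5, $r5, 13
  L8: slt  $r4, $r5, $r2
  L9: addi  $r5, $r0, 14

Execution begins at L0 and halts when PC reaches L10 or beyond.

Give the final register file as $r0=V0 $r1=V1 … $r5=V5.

PC=0  slt  $r4, $r0, $r3     | $r0=0 $r1=6 $r2=4 $r3=15 $r4=1 $r5=5
PC=1  andi  $r5, $r4, 4      | $r0=0 $r1=6 $r2=4 $r3=15 $r4=1 $r5=0
PC=2  xori  $r5, $r2, 7      | $r0=0 $r1=6 $r2=4 $r3=15 $r4=1 $r5=3
PC=3  beq  $r5, $r4, L8      | $r0=0 $r1=6 $r2=4 $r3=15 $r4=1 $r5=3  [not taken]
PC=4  add  $r4, $r4, $r5     | $r0=0 $r1=6 $r2=4 $r3=15 $r4=4 $r5=3
PC=5  slti  $r5, $r0, 1      | $r0=0 $r1=6 $r2=4 $r3=15 $r4=4 $r5=1
PC=6  bne  $r3, $r5, L8      | $r0=0 $r1=6 $r2=4 $r3=15 $r4=4 $r5=1  [TAKEN]
PC=7  ori   $r5, $r5, 13     | $r0=0 $r1=6 $r2=4 $r3=15 $r4=4 $r5=13
PC=8  slt  $r4, $r5, $r2     | $r0=0 $r1=6 $r2=4 $r3=15 $r4=0 $r5=13
PC=9  addi  $r5, $r0, 14     | $r0=0 $r1=6 $r2=4 $r3=15 $r4=0 $r5=14

$r0=0 $r1=6 $r2=4 $r3=15 $r4=0 $r5=14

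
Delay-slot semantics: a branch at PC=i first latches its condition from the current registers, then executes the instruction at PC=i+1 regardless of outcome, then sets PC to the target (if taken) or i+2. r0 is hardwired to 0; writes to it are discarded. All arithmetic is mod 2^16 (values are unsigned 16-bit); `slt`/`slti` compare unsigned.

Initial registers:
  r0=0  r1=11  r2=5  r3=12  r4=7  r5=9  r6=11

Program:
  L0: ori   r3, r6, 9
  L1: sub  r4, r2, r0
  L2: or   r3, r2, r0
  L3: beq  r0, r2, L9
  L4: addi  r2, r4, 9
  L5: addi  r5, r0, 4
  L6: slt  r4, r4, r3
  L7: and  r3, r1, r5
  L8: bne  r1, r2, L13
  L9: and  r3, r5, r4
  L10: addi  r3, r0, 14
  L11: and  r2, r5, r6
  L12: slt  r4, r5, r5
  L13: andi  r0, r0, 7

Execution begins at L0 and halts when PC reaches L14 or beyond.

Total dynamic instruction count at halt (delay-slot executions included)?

11

PC=0  ori   r3, r6, 9        | r0=0 r1=11 r2=5 r3=11 r4=7 r5=9 r6=11
PC=1  sub  r4, r2, r0        | r0=0 r1=11 r2=5 r3=11 r4=5 r5=9 r6=11
PC=2  or   r3, r2, r0        | r0=0 r1=11 r2=5 r3=5 r4=5 r5=9 r6=11
PC=3  beq  r0, r2, L9        | r0=0 r1=11 r2=5 r3=5 r4=5 r5=9 r6=11  [not taken]
PC=4  addi  r2, r4, 9        | r0=0 r1=11 r2=14 r3=5 r4=5 r5=9 r6=11
PC=5  addi  r5, r0, 4        | r0=0 r1=11 r2=14 r3=5 r4=5 r5=4 r6=11
PC=6  slt  r4, r4, r3        | r0=0 r1=11 r2=14 r3=5 r4=0 r5=4 r6=11
PC=7  and  r3, r1, r5        | r0=0 r1=11 r2=14 r3=0 r4=0 r5=4 r6=11
PC=8  bne  r1, r2, L13       | r0=0 r1=11 r2=14 r3=0 r4=0 r5=4 r6=11  [TAKEN]
PC=9  and  r3, r5, r4        | r0=0 r1=11 r2=14 r3=0 r4=0 r5=4 r6=11
PC=13 andi  r0, r0, 7        | r0=0 r1=11 r2=14 r3=0 r4=0 r5=4 r6=11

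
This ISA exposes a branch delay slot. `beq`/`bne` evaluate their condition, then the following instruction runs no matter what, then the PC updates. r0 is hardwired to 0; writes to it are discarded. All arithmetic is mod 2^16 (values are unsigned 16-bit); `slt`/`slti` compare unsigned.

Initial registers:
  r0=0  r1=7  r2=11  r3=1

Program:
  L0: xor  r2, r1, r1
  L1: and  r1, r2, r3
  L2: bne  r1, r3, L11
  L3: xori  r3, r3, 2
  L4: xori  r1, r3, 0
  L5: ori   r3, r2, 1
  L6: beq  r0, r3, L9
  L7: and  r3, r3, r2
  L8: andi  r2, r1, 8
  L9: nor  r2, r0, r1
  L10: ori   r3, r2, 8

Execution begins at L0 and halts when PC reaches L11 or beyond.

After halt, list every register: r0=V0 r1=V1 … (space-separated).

r0=0 r1=0 r2=0 r3=3

PC=0  xor  r2, r1, r1        | r0=0 r1=7 r2=0 r3=1
PC=1  and  r1, r2, r3        | r0=0 r1=0 r2=0 r3=1
PC=2  bne  r1, r3, L11       | r0=0 r1=0 r2=0 r3=1  [TAKEN]
PC=3  xori  r3, r3, 2        | r0=0 r1=0 r2=0 r3=3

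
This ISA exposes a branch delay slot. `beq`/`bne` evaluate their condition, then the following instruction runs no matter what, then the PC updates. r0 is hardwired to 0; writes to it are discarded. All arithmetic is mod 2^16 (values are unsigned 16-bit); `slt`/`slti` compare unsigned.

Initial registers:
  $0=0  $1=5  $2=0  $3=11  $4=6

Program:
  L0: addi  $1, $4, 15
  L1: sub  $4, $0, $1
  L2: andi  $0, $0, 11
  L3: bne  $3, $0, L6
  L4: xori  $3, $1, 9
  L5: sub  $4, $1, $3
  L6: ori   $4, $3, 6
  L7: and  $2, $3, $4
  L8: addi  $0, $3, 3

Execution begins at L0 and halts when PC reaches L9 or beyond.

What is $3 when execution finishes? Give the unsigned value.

  step pc=0: addi  $1, $4, 15  regs=(0,21,0,11,6)
  step pc=1: sub  $4, $0, $1  regs=(0,21,0,11,65515)
  step pc=2: andi  $0, $0, 11  regs=(0,21,0,11,65515)
  step pc=3: bne  $3, $0, L6  cond=T  regs=(0,21,0,11,65515)
  step pc=4: xori  $3, $1, 9  regs=(0,21,0,28,65515)
  step pc=6: ori   $4, $3, 6  regs=(0,21,0,28,30)
  step pc=7: and  $2, $3, $4  regs=(0,21,28,28,30)
  step pc=8: addi  $0, $3, 3  regs=(0,21,28,28,30)

28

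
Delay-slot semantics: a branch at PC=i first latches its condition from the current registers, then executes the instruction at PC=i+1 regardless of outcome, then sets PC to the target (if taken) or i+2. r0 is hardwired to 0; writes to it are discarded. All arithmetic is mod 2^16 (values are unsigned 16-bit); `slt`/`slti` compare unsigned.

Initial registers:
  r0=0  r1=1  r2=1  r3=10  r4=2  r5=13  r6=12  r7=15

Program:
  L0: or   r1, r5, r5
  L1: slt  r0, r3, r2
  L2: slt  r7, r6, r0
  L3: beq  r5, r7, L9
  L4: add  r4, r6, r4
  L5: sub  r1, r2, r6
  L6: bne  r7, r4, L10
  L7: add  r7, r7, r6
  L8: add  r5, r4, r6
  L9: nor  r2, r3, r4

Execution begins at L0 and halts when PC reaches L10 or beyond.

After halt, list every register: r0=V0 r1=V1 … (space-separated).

[0] or   r1, r5, r5  →  {r0:0, r1:13, r2:1, r3:10, r4:2, r5:13, r6:12, r7:15}
[1] slt  r0, r3, r2  →  {r0:0, r1:13, r2:1, r3:10, r4:2, r5:13, r6:12, r7:15}
[2] slt  r7, r6, r0  →  {r0:0, r1:13, r2:1, r3:10, r4:2, r5:13, r6:12, r7:0}
[3] beq  r5, r7, L9  →  {r0:0, r1:13, r2:1, r3:10, r4:2, r5:13, r6:12, r7:0}  ⟨branch fallthrough⟩
[4] add  r4, r6, r4  →  {r0:0, r1:13, r2:1, r3:10, r4:14, r5:13, r6:12, r7:0}
[5] sub  r1, r2, r6  →  {r0:0, r1:65525, r2:1, r3:10, r4:14, r5:13, r6:12, r7:0}
[6] bne  r7, r4, L10  →  {r0:0, r1:65525, r2:1, r3:10, r4:14, r5:13, r6:12, r7:0}  ⟨branch taken⟩
[7] add  r7, r7, r6  →  {r0:0, r1:65525, r2:1, r3:10, r4:14, r5:13, r6:12, r7:12}

r0=0 r1=65525 r2=1 r3=10 r4=14 r5=13 r6=12 r7=12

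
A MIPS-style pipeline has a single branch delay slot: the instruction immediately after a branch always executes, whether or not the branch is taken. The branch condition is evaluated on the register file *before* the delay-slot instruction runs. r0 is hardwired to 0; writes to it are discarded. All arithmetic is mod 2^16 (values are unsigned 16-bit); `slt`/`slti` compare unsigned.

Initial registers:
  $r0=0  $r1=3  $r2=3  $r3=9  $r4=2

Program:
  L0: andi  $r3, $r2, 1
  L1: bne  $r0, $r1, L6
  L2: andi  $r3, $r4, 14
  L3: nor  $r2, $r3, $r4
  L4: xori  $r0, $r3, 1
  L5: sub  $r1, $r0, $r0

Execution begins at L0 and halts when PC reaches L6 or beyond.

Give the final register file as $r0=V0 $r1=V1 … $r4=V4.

PC=0  andi  $r3, $r2, 1      | $r0=0 $r1=3 $r2=3 $r3=1 $r4=2
PC=1  bne  $r0, $r1, L6      | $r0=0 $r1=3 $r2=3 $r3=1 $r4=2  [TAKEN]
PC=2  andi  $r3, $r4, 14     | $r0=0 $r1=3 $r2=3 $r3=2 $r4=2

$r0=0 $r1=3 $r2=3 $r3=2 $r4=2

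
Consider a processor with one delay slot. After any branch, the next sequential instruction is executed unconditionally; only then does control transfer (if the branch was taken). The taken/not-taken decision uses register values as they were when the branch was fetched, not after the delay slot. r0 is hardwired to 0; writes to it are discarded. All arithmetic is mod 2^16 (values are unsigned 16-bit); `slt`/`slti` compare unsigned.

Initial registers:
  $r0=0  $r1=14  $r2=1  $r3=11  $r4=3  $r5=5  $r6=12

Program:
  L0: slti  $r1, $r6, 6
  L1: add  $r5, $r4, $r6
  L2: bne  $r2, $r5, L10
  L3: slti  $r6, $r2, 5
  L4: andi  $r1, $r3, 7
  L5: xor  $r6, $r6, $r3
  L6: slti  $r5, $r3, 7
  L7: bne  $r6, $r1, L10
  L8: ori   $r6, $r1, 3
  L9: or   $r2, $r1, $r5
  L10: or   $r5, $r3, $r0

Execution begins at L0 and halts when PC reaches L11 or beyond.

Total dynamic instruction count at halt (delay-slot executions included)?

5

  step pc=0: slti  $r1, $r6, 6  regs=(0,0,1,11,3,5,12)
  step pc=1: add  $r5, $r4, $r6  regs=(0,0,1,11,3,15,12)
  step pc=2: bne  $r2, $r5, L10  cond=T  regs=(0,0,1,11,3,15,12)
  step pc=3: slti  $r6, $r2, 5  regs=(0,0,1,11,3,15,1)
  step pc=10: or   $r5, $r3, $r0  regs=(0,0,1,11,3,11,1)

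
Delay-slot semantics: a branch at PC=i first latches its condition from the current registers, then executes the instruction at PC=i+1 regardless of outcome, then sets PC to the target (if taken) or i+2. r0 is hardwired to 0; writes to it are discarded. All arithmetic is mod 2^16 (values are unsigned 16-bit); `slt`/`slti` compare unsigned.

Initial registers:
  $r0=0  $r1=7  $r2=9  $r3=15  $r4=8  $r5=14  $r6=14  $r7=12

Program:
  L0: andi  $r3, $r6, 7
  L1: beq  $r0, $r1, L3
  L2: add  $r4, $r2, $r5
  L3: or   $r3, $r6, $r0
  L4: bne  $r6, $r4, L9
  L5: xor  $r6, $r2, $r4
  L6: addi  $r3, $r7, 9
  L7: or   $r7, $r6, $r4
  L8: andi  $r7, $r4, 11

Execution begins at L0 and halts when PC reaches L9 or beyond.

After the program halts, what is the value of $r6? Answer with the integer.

PC=0  andi  $r3, $r6, 7      | $r0=0 $r1=7 $r2=9 $r3=6 $r4=8 $r5=14 $r6=14 $r7=12
PC=1  beq  $r0, $r1, L3      | $r0=0 $r1=7 $r2=9 $r3=6 $r4=8 $r5=14 $r6=14 $r7=12  [not taken]
PC=2  add  $r4, $r2, $r5     | $r0=0 $r1=7 $r2=9 $r3=6 $r4=23 $r5=14 $r6=14 $r7=12
PC=3  or   $r3, $r6, $r0     | $r0=0 $r1=7 $r2=9 $r3=14 $r4=23 $r5=14 $r6=14 $r7=12
PC=4  bne  $r6, $r4, L9      | $r0=0 $r1=7 $r2=9 $r3=14 $r4=23 $r5=14 $r6=14 $r7=12  [TAKEN]
PC=5  xor  $r6, $r2, $r4     | $r0=0 $r1=7 $r2=9 $r3=14 $r4=23 $r5=14 $r6=30 $r7=12

30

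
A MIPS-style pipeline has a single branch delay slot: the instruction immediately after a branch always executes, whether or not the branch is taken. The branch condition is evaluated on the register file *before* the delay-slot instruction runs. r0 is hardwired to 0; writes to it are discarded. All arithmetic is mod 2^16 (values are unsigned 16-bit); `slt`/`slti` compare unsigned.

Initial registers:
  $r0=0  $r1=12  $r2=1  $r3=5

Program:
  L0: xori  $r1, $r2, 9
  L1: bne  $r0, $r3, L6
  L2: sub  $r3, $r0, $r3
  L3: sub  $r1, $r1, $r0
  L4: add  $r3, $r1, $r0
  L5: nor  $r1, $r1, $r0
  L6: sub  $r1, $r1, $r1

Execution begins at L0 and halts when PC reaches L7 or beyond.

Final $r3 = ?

65531

PC=0  xori  $r1, $r2, 9      | $r0=0 $r1=8 $r2=1 $r3=5
PC=1  bne  $r0, $r3, L6      | $r0=0 $r1=8 $r2=1 $r3=5  [TAKEN]
PC=2  sub  $r3, $r0, $r3     | $r0=0 $r1=8 $r2=1 $r3=65531
PC=6  sub  $r1, $r1, $r1     | $r0=0 $r1=0 $r2=1 $r3=65531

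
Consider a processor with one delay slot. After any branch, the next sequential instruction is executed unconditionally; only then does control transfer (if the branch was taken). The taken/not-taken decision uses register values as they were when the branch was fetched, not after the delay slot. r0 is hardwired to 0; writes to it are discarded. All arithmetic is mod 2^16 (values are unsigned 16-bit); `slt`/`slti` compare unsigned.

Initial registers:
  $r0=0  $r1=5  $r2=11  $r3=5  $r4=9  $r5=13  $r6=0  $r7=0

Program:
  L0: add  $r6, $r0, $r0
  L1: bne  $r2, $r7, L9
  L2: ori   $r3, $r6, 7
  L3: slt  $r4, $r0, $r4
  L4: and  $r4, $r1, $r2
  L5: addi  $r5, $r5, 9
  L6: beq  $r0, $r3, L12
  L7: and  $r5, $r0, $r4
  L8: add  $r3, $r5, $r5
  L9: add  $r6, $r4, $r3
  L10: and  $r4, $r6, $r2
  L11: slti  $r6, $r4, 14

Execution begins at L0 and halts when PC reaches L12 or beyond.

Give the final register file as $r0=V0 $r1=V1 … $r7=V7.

  step pc=0: add  $r6, $r0, $r0  regs=(0,5,11,5,9,13,0,0)
  step pc=1: bne  $r2, $r7, L9  cond=T  regs=(0,5,11,5,9,13,0,0)
  step pc=2: ori   $r3, $r6, 7  regs=(0,5,11,7,9,13,0,0)
  step pc=9: add  $r6, $r4, $r3  regs=(0,5,11,7,9,13,16,0)
  step pc=10: and  $r4, $r6, $r2  regs=(0,5,11,7,0,13,16,0)
  step pc=11: slti  $r6, $r4, 14  regs=(0,5,11,7,0,13,1,0)

$r0=0 $r1=5 $r2=11 $r3=7 $r4=0 $r5=13 $r6=1 $r7=0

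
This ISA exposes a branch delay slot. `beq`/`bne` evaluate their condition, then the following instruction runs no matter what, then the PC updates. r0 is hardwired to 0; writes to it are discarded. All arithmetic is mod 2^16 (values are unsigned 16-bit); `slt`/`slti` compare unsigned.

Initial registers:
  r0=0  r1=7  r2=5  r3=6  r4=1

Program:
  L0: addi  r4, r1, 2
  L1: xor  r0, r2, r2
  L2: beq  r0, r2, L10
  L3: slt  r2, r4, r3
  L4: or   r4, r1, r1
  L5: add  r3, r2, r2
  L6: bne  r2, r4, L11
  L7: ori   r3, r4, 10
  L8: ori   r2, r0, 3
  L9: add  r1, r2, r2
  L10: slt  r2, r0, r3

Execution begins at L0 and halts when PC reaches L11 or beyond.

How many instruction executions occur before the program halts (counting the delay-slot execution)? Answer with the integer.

[0] addi  r4, r1, 2  →  {r0:0, r1:7, r2:5, r3:6, r4:9}
[1] xor  r0, r2, r2  →  {r0:0, r1:7, r2:5, r3:6, r4:9}
[2] beq  r0, r2, L10  →  {r0:0, r1:7, r2:5, r3:6, r4:9}  ⟨branch fallthrough⟩
[3] slt  r2, r4, r3  →  {r0:0, r1:7, r2:0, r3:6, r4:9}
[4] or   r4, r1, r1  →  {r0:0, r1:7, r2:0, r3:6, r4:7}
[5] add  r3, r2, r2  →  {r0:0, r1:7, r2:0, r3:0, r4:7}
[6] bne  r2, r4, L11  →  {r0:0, r1:7, r2:0, r3:0, r4:7}  ⟨branch taken⟩
[7] ori   r3, r4, 10  →  {r0:0, r1:7, r2:0, r3:15, r4:7}

8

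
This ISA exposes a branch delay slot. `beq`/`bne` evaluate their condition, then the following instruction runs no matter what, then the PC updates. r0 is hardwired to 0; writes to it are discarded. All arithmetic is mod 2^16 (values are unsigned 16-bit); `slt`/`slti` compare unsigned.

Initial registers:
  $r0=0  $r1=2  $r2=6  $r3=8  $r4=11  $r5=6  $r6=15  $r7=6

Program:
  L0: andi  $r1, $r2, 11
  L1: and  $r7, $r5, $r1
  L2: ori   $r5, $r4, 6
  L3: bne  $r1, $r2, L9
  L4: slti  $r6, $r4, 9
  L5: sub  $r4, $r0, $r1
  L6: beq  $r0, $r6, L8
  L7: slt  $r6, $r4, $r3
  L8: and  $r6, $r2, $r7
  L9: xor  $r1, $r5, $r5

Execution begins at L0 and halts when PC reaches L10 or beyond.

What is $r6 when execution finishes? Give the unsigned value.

0

[0] andi  $r1, $r2, 11  →  {$r0:0, $r1:2, $r2:6, $r3:8, $r4:11, $r5:6, $r6:15, $r7:6}
[1] and  $r7, $r5, $r1  →  {$r0:0, $r1:2, $r2:6, $r3:8, $r4:11, $r5:6, $r6:15, $r7:2}
[2] ori   $r5, $r4, 6  →  {$r0:0, $r1:2, $r2:6, $r3:8, $r4:11, $r5:15, $r6:15, $r7:2}
[3] bne  $r1, $r2, L9  →  {$r0:0, $r1:2, $r2:6, $r3:8, $r4:11, $r5:15, $r6:15, $r7:2}  ⟨branch taken⟩
[4] slti  $r6, $r4, 9  →  {$r0:0, $r1:2, $r2:6, $r3:8, $r4:11, $r5:15, $r6:0, $r7:2}
[9] xor  $r1, $r5, $r5  →  {$r0:0, $r1:0, $r2:6, $r3:8, $r4:11, $r5:15, $r6:0, $r7:2}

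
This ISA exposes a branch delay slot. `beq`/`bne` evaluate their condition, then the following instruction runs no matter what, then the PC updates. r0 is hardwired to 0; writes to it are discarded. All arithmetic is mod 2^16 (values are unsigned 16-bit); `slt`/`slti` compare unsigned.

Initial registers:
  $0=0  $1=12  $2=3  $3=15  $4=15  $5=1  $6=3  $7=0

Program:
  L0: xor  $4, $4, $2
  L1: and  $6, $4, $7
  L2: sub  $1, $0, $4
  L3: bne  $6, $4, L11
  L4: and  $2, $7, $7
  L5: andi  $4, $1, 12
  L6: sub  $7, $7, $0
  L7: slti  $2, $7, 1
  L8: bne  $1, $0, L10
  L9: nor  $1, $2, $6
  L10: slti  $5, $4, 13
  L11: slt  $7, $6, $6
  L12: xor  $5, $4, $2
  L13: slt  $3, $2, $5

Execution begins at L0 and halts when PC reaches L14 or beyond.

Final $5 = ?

[0] xor  $4, $4, $2  →  {$0:0, $1:12, $2:3, $3:15, $4:12, $5:1, $6:3, $7:0}
[1] and  $6, $4, $7  →  {$0:0, $1:12, $2:3, $3:15, $4:12, $5:1, $6:0, $7:0}
[2] sub  $1, $0, $4  →  {$0:0, $1:65524, $2:3, $3:15, $4:12, $5:1, $6:0, $7:0}
[3] bne  $6, $4, L11  →  {$0:0, $1:65524, $2:3, $3:15, $4:12, $5:1, $6:0, $7:0}  ⟨branch taken⟩
[4] and  $2, $7, $7  →  {$0:0, $1:65524, $2:0, $3:15, $4:12, $5:1, $6:0, $7:0}
[11] slt  $7, $6, $6  →  {$0:0, $1:65524, $2:0, $3:15, $4:12, $5:1, $6:0, $7:0}
[12] xor  $5, $4, $2  →  {$0:0, $1:65524, $2:0, $3:15, $4:12, $5:12, $6:0, $7:0}
[13] slt  $3, $2, $5  →  {$0:0, $1:65524, $2:0, $3:1, $4:12, $5:12, $6:0, $7:0}

12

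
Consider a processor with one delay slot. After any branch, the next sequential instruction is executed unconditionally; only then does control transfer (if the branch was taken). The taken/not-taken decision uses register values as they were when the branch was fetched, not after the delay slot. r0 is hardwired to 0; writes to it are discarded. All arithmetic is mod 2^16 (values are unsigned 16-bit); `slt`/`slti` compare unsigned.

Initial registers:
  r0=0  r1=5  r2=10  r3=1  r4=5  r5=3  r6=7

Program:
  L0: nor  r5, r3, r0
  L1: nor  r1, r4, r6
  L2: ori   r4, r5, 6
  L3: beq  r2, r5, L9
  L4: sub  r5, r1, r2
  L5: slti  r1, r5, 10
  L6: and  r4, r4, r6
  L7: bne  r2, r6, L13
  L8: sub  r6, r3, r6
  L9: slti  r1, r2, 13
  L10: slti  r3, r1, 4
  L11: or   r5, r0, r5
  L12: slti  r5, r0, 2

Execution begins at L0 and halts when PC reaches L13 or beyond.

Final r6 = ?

PC=0  nor  r5, r3, r0        | r0=0 r1=5 r2=10 r3=1 r4=5 r5=65534 r6=7
PC=1  nor  r1, r4, r6        | r0=0 r1=65528 r2=10 r3=1 r4=5 r5=65534 r6=7
PC=2  ori   r4, r5, 6        | r0=0 r1=65528 r2=10 r3=1 r4=65534 r5=65534 r6=7
PC=3  beq  r2, r5, L9        | r0=0 r1=65528 r2=10 r3=1 r4=65534 r5=65534 r6=7  [not taken]
PC=4  sub  r5, r1, r2        | r0=0 r1=65528 r2=10 r3=1 r4=65534 r5=65518 r6=7
PC=5  slti  r1, r5, 10       | r0=0 r1=0 r2=10 r3=1 r4=65534 r5=65518 r6=7
PC=6  and  r4, r4, r6        | r0=0 r1=0 r2=10 r3=1 r4=6 r5=65518 r6=7
PC=7  bne  r2, r6, L13       | r0=0 r1=0 r2=10 r3=1 r4=6 r5=65518 r6=7  [TAKEN]
PC=8  sub  r6, r3, r6        | r0=0 r1=0 r2=10 r3=1 r4=6 r5=65518 r6=65530

65530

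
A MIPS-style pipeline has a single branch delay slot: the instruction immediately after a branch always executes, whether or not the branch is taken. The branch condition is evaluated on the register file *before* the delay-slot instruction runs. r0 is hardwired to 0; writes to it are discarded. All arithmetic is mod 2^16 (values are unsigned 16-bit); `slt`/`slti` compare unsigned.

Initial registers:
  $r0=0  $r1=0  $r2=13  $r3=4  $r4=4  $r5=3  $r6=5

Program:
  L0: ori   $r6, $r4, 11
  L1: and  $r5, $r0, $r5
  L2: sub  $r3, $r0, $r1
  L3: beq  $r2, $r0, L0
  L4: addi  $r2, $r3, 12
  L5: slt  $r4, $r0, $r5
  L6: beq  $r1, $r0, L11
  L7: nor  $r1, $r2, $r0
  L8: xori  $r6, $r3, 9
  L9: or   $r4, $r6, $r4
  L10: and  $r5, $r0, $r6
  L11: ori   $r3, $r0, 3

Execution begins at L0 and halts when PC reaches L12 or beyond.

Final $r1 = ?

65523

  step pc=0: ori   $r6, $r4, 11  regs=(0,0,13,4,4,3,15)
  step pc=1: and  $r5, $r0, $r5  regs=(0,0,13,4,4,0,15)
  step pc=2: sub  $r3, $r0, $r1  regs=(0,0,13,0,4,0,15)
  step pc=3: beq  $r2, $r0, L0  cond=F  regs=(0,0,13,0,4,0,15)
  step pc=4: addi  $r2, $r3, 12  regs=(0,0,12,0,4,0,15)
  step pc=5: slt  $r4, $r0, $r5  regs=(0,0,12,0,0,0,15)
  step pc=6: beq  $r1, $r0, L11  cond=T  regs=(0,0,12,0,0,0,15)
  step pc=7: nor  $r1, $r2, $r0  regs=(0,65523,12,0,0,0,15)
  step pc=11: ori   $r3, $r0, 3  regs=(0,65523,12,3,0,0,15)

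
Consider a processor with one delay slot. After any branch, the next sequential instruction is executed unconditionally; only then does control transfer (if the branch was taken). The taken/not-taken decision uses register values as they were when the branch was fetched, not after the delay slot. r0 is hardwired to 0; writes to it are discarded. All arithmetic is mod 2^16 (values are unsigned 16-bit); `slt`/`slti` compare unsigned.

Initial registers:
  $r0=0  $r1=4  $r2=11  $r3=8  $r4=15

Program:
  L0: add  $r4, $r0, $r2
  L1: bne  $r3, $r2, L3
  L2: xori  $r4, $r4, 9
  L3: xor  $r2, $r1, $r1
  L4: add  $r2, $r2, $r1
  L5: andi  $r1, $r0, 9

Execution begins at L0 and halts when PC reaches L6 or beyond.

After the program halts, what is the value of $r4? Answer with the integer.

  step pc=0: add  $r4, $r0, $r2  regs=(0,4,11,8,11)
  step pc=1: bne  $r3, $r2, L3  cond=T  regs=(0,4,11,8,11)
  step pc=2: xori  $r4, $r4, 9  regs=(0,4,11,8,2)
  step pc=3: xor  $r2, $r1, $r1  regs=(0,4,0,8,2)
  step pc=4: add  $r2, $r2, $r1  regs=(0,4,4,8,2)
  step pc=5: andi  $r1, $r0, 9  regs=(0,0,4,8,2)

2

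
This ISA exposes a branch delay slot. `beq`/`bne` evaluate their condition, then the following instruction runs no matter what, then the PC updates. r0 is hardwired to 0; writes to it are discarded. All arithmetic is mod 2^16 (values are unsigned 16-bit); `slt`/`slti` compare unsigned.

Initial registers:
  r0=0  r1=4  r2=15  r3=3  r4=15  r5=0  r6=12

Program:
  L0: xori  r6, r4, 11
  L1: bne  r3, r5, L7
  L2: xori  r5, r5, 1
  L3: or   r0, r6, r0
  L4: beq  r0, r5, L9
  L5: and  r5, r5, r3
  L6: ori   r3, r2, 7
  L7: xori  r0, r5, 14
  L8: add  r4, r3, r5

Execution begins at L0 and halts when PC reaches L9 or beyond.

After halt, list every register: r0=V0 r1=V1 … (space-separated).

  step pc=0: xori  r6, r4, 11  regs=(0,4,15,3,15,0,4)
  step pc=1: bne  r3, r5, L7  cond=T  regs=(0,4,15,3,15,0,4)
  step pc=2: xori  r5, r5, 1  regs=(0,4,15,3,15,1,4)
  step pc=7: xori  r0, r5, 14  regs=(0,4,15,3,15,1,4)
  step pc=8: add  r4, r3, r5  regs=(0,4,15,3,4,1,4)

r0=0 r1=4 r2=15 r3=3 r4=4 r5=1 r6=4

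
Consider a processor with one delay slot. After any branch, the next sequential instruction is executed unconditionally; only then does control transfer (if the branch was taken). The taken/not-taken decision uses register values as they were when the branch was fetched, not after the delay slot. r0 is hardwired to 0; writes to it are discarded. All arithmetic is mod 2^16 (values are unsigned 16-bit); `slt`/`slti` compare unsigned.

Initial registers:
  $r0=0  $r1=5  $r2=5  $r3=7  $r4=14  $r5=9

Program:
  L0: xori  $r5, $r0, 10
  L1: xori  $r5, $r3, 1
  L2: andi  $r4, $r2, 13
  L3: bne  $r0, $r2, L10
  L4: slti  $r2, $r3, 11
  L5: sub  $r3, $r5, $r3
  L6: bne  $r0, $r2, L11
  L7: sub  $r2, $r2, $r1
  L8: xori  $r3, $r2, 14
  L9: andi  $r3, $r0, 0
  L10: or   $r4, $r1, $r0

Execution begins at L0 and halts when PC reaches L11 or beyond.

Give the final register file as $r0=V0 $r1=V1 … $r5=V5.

$r0=0 $r1=5 $r2=1 $r3=7 $r4=5 $r5=6

  step pc=0: xori  $r5, $r0, 10  regs=(0,5,5,7,14,10)
  step pc=1: xori  $r5, $r3, 1  regs=(0,5,5,7,14,6)
  step pc=2: andi  $r4, $r2, 13  regs=(0,5,5,7,5,6)
  step pc=3: bne  $r0, $r2, L10  cond=T  regs=(0,5,5,7,5,6)
  step pc=4: slti  $r2, $r3, 11  regs=(0,5,1,7,5,6)
  step pc=10: or   $r4, $r1, $r0  regs=(0,5,1,7,5,6)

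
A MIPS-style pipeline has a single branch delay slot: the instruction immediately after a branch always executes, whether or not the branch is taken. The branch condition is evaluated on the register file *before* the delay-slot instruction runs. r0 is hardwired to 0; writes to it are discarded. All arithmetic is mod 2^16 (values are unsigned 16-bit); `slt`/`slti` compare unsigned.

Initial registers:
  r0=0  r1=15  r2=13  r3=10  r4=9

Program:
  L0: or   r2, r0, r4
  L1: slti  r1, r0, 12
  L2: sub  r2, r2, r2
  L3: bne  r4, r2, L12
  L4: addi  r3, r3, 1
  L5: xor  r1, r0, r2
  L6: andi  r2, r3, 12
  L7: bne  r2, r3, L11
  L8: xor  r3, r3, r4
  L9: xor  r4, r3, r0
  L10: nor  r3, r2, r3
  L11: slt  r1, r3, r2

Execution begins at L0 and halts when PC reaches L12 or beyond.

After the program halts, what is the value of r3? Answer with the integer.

[0] or   r2, r0, r4  →  {r0:0, r1:15, r2:9, r3:10, r4:9}
[1] slti  r1, r0, 12  →  {r0:0, r1:1, r2:9, r3:10, r4:9}
[2] sub  r2, r2, r2  →  {r0:0, r1:1, r2:0, r3:10, r4:9}
[3] bne  r4, r2, L12  →  {r0:0, r1:1, r2:0, r3:10, r4:9}  ⟨branch taken⟩
[4] addi  r3, r3, 1  →  {r0:0, r1:1, r2:0, r3:11, r4:9}

11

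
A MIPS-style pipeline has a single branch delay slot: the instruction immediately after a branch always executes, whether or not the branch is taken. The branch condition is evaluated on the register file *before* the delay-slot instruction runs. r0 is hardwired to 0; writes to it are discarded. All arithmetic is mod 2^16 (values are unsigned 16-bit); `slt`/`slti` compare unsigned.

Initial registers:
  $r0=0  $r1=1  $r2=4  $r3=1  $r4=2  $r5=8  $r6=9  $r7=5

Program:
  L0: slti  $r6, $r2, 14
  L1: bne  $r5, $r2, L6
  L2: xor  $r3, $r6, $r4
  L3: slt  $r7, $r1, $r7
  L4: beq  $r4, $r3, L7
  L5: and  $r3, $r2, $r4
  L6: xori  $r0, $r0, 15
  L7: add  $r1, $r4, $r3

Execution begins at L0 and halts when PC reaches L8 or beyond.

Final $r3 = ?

3

[0] slti  $r6, $r2, 14  →  {$r0:0, $r1:1, $r2:4, $r3:1, $r4:2, $r5:8, $r6:1, $r7:5}
[1] bne  $r5, $r2, L6  →  {$r0:0, $r1:1, $r2:4, $r3:1, $r4:2, $r5:8, $r6:1, $r7:5}  ⟨branch taken⟩
[2] xor  $r3, $r6, $r4  →  {$r0:0, $r1:1, $r2:4, $r3:3, $r4:2, $r5:8, $r6:1, $r7:5}
[6] xori  $r0, $r0, 15  →  {$r0:0, $r1:1, $r2:4, $r3:3, $r4:2, $r5:8, $r6:1, $r7:5}
[7] add  $r1, $r4, $r3  →  {$r0:0, $r1:5, $r2:4, $r3:3, $r4:2, $r5:8, $r6:1, $r7:5}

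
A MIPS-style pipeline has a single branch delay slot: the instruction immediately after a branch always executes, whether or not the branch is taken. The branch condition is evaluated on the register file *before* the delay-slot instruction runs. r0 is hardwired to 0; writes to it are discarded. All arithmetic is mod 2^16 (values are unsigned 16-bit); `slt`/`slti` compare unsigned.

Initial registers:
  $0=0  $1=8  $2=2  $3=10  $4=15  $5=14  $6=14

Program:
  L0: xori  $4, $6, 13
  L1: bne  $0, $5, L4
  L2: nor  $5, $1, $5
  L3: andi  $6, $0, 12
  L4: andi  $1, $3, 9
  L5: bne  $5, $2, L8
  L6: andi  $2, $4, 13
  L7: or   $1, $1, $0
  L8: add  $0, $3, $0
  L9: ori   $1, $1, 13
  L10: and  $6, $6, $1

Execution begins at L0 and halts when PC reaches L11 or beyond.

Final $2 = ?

1

#0 xori  $4, $6, 13 ; 0/8/2/10/3/14/14
#1 bne  $0, $5, L4 ; 0/8/2/10/3/14/14 ; →target
#2 nor  $5, $1, $5 ; 0/8/2/10/3/65521/14
#4 andi  $1, $3, 9 ; 0/8/2/10/3/65521/14
#5 bne  $5, $2, L8 ; 0/8/2/10/3/65521/14 ; →target
#6 andi  $2, $4, 13 ; 0/8/1/10/3/65521/14
#8 add  $0, $3, $0 ; 0/8/1/10/3/65521/14
#9 ori   $1, $1, 13 ; 0/13/1/10/3/65521/14
#10 and  $6, $6, $1 ; 0/13/1/10/3/65521/12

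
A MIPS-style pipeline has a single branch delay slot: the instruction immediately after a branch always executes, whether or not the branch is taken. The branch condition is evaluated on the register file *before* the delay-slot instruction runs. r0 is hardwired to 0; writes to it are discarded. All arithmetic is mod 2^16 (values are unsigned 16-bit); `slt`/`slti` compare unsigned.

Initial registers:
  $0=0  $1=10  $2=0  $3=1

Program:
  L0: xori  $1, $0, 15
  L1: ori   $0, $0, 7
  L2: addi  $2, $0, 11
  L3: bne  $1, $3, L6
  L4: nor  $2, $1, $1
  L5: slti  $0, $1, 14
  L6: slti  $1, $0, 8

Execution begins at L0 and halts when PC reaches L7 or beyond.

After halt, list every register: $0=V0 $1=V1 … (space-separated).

PC=0  xori  $1, $0, 15       | $0=0 $1=15 $2=0 $3=1
PC=1  ori   $0, $0, 7        | $0=0 $1=15 $2=0 $3=1
PC=2  addi  $2, $0, 11       | $0=0 $1=15 $2=11 $3=1
PC=3  bne  $1, $3, L6        | $0=0 $1=15 $2=11 $3=1  [TAKEN]
PC=4  nor  $2, $1, $1        | $0=0 $1=15 $2=65520 $3=1
PC=6  slti  $1, $0, 8        | $0=0 $1=1 $2=65520 $3=1

$0=0 $1=1 $2=65520 $3=1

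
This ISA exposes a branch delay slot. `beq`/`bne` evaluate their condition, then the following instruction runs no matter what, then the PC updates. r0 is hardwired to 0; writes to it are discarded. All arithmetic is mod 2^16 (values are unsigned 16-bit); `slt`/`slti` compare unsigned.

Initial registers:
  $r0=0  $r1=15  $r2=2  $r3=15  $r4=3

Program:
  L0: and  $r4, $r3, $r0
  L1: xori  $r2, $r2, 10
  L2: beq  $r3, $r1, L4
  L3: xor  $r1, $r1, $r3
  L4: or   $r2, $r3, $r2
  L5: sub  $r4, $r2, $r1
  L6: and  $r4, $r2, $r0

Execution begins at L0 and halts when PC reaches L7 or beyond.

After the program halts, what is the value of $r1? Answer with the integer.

0

PC=0  and  $r4, $r3, $r0     | $r0=0 $r1=15 $r2=2 $r3=15 $r4=0
PC=1  xori  $r2, $r2, 10     | $r0=0 $r1=15 $r2=8 $r3=15 $r4=0
PC=2  beq  $r3, $r1, L4      | $r0=0 $r1=15 $r2=8 $r3=15 $r4=0  [TAKEN]
PC=3  xor  $r1, $r1, $r3     | $r0=0 $r1=0 $r2=8 $r3=15 $r4=0
PC=4  or   $r2, $r3, $r2     | $r0=0 $r1=0 $r2=15 $r3=15 $r4=0
PC=5  sub  $r4, $r2, $r1     | $r0=0 $r1=0 $r2=15 $r3=15 $r4=15
PC=6  and  $r4, $r2, $r0     | $r0=0 $r1=0 $r2=15 $r3=15 $r4=0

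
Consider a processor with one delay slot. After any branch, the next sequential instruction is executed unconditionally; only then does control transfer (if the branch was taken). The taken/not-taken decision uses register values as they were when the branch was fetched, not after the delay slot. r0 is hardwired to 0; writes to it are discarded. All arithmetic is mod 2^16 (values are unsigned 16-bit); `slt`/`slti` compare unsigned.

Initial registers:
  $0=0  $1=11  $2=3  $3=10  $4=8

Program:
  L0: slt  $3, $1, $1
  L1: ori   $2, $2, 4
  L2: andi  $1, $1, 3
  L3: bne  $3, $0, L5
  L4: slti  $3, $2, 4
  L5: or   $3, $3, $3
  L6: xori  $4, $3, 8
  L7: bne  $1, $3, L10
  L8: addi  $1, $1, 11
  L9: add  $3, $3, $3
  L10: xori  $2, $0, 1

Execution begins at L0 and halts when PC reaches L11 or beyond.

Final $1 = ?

14

[0] slt  $3, $1, $1  →  {$0:0, $1:11, $2:3, $3:0, $4:8}
[1] ori   $2, $2, 4  →  {$0:0, $1:11, $2:7, $3:0, $4:8}
[2] andi  $1, $1, 3  →  {$0:0, $1:3, $2:7, $3:0, $4:8}
[3] bne  $3, $0, L5  →  {$0:0, $1:3, $2:7, $3:0, $4:8}  ⟨branch fallthrough⟩
[4] slti  $3, $2, 4  →  {$0:0, $1:3, $2:7, $3:0, $4:8}
[5] or   $3, $3, $3  →  {$0:0, $1:3, $2:7, $3:0, $4:8}
[6] xori  $4, $3, 8  →  {$0:0, $1:3, $2:7, $3:0, $4:8}
[7] bne  $1, $3, L10  →  {$0:0, $1:3, $2:7, $3:0, $4:8}  ⟨branch taken⟩
[8] addi  $1, $1, 11  →  {$0:0, $1:14, $2:7, $3:0, $4:8}
[10] xori  $2, $0, 1  →  {$0:0, $1:14, $2:1, $3:0, $4:8}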